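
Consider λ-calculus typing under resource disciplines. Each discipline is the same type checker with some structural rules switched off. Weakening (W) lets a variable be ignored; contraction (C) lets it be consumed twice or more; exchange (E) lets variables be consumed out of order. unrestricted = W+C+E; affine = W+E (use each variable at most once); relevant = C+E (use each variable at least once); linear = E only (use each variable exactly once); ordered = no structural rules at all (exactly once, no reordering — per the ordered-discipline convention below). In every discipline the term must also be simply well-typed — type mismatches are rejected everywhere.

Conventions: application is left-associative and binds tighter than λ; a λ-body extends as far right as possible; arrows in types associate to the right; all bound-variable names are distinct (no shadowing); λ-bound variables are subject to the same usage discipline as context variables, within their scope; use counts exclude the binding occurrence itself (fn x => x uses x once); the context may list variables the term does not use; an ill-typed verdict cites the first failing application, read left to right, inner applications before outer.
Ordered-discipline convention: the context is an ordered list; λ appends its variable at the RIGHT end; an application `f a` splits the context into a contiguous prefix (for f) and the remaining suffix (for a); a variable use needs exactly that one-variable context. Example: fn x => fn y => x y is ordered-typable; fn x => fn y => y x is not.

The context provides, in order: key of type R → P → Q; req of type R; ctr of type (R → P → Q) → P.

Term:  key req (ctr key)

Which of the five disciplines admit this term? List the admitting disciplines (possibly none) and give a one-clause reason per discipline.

admitting disciplines: relevant, unrestricted
variable uses: key ×2, req ×1, ctr ×1
order of uses: key, req, ctr, key
typing: well-typed — term : Q
ordered: ✗, repeated use of key ×2
linear: ✗, repeated use of key ×2
affine: ✗, repeated use of key ×2
relevant: ✓, key, req, ctr: all used, weakening unneeded
unrestricted: ✓, typability at Q is all that's needed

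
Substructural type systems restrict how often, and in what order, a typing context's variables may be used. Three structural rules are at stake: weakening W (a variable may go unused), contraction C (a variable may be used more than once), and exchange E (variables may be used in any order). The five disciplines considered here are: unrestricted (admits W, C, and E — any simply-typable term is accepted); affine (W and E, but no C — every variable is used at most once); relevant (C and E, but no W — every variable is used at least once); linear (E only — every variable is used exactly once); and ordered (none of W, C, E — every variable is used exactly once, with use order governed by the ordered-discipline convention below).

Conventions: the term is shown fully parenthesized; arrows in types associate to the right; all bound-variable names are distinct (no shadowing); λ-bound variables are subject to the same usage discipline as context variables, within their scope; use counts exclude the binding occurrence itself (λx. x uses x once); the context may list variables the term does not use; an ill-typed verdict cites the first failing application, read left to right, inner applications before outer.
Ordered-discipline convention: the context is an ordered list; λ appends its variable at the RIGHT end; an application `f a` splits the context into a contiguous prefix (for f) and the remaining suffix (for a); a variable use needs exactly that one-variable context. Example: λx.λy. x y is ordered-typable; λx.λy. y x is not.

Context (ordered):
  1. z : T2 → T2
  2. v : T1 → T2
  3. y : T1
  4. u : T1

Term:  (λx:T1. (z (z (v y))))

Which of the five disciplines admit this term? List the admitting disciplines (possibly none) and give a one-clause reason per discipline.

admitting disciplines: unrestricted
use counts: z ×2; v ×1; y ×1; u ×0; x [bound] ×0
left-to-right use order: z, z, v, y
typing: well-typed — term : T1 → T2
ordered: ✗, needs contraction — z ×2; u, x never used (weakening)
linear: ✗, needs contraction — z ×2; u, x never used (weakening)
affine: ✗, needs contraction — z ×2
relevant: ✗, u, x never used (weakening)
unrestricted: ✓, simply typable at T1 → T2; W, C, E all held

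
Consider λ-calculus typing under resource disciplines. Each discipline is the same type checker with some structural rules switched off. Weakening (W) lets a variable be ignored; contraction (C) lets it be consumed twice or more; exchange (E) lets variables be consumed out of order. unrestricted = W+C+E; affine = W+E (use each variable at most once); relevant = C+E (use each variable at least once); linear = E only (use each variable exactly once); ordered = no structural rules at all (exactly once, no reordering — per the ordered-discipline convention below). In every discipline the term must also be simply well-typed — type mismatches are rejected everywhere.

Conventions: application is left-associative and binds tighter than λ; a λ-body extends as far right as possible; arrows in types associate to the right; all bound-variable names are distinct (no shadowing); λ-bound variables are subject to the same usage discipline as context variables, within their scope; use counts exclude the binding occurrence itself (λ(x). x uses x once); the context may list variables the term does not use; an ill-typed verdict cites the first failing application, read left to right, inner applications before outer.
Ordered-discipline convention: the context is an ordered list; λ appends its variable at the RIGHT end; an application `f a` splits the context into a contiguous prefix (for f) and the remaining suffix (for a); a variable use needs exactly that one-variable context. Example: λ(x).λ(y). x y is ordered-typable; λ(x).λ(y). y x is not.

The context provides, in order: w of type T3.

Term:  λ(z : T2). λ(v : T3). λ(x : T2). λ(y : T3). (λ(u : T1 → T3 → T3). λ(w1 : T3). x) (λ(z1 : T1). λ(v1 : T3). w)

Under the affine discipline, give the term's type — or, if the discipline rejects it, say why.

term : T2 → T3 → T2 → T3 → T3 → T2
counts: w: 1×, z (bound): 0×, v (bound): 0×, x (bound): 1×, y (bound): 0×, u (bound): 0×, w1 (bound): 0×, z1 (bound): 0×, v1 (bound): 0×
left-to-right use order: x, w
typing: well-typed — term : T2 → T3 → T2 → T3 → T3 → T2
summary: ordered ✗ · linear ✗ · affine ✓ · relevant ✗ · unrestricted ✓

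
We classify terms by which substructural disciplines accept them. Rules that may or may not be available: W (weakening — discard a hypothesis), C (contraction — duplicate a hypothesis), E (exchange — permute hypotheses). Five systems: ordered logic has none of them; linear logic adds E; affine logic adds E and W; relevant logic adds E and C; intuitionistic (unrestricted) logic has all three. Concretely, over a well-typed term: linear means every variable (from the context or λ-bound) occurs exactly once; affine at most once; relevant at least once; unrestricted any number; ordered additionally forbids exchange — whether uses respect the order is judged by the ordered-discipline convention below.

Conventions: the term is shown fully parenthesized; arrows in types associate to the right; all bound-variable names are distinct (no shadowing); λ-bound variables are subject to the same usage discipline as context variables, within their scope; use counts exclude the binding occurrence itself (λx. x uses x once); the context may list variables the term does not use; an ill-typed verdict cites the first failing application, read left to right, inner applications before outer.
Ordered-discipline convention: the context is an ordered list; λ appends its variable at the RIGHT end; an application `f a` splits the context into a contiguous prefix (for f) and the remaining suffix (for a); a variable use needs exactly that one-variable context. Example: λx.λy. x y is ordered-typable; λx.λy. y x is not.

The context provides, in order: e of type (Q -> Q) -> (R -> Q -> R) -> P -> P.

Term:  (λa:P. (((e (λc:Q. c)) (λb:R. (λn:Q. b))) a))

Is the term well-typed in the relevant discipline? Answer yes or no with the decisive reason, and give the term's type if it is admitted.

no — n never used (weakening)
use counts: e: 1; a [bound]: 1; c [bound]: 1; b [bound]: 1; n [bound]: 0
left-to-right use order: e, c, b, a
typing: well-typed — term : P -> P
all disciplines: ordered ✗, linear ✗, affine ✓, relevant ✗, unrestricted ✓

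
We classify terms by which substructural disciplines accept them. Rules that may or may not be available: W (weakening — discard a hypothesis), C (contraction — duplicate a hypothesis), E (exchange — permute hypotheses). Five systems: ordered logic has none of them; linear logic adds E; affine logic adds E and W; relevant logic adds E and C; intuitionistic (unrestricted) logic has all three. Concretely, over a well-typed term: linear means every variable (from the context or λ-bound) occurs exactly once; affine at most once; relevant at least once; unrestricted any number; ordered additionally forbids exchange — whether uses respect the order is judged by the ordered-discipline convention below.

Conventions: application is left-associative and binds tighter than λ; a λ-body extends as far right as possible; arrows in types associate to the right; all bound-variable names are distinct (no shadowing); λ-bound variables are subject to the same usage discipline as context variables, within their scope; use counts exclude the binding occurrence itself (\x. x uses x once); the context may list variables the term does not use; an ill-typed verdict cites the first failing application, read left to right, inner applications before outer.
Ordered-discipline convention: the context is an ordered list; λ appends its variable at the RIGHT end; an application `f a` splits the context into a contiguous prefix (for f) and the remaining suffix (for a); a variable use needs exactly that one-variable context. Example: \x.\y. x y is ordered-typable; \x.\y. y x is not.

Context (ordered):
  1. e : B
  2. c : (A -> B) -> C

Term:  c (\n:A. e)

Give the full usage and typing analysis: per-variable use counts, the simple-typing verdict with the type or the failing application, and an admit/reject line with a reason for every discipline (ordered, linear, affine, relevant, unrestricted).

counts: e ×1; c ×1; n (bound) ×0
use order (left to right): c, e
typing: well-typed at C
ordered ✗ (n left unused)
linear ✗ (n left unused)
affine ✓ (at most one use each (e, c, n))
relevant ✗ (n left unused)
unrestricted ✓ (type-checks (C) and nothing is barred)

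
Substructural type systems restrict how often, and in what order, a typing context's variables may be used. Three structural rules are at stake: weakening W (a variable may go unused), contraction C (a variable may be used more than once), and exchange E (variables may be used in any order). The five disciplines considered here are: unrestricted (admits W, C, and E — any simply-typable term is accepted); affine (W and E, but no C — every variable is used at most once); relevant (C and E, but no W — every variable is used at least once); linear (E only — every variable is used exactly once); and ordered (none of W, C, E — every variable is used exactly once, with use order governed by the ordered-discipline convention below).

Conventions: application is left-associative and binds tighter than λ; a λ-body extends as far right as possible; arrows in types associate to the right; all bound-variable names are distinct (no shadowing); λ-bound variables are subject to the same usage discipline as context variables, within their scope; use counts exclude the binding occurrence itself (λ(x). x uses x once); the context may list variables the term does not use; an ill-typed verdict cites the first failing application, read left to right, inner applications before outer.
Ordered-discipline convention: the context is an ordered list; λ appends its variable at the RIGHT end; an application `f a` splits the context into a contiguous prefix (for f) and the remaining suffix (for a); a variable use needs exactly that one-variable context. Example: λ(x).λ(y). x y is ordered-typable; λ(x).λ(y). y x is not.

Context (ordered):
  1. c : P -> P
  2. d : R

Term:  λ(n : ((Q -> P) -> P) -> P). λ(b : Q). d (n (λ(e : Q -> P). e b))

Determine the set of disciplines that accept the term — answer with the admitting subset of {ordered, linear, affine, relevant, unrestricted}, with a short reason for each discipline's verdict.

admitting disciplines: none
counts: c ×0, d ×1, n (λ-bound) ×1, b (λ-bound) ×1, e (λ-bound) ×1
order of uses: d, n, e, b
typing: ill-typed: applying a non-function (R)
ordered: ✗ — the type mismatch rejects it
linear: ✗ — not simply typable
affine: ✗ — fails simple typing
relevant: ✗ — a type mismatch blocks all five
unrestricted: ✗ — the type mismatch rejects it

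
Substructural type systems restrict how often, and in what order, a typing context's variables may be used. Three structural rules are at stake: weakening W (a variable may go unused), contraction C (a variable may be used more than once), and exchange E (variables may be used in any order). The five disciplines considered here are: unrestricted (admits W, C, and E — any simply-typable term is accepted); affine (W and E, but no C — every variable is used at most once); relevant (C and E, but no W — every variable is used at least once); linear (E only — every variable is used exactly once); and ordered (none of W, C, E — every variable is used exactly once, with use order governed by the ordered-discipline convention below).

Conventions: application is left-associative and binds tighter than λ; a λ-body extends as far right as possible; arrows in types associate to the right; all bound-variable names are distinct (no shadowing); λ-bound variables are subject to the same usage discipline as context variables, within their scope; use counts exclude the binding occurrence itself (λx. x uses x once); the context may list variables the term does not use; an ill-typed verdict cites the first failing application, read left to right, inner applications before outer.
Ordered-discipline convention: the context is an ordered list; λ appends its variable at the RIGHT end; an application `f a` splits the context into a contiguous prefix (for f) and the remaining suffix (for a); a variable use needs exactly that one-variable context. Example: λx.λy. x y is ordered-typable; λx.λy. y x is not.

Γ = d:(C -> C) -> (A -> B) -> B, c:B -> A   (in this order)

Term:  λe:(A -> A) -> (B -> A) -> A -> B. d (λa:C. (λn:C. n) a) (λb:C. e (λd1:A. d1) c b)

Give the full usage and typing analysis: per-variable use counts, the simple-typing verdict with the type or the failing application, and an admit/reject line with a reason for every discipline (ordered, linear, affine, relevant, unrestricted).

counts: d ×1, c ×1, e (bound) ×1, a (bound) ×1, n (bound) ×1, b (bound) ×1, d1 (bound) ×1
use order (left to right): d, n, a, e, d1, c, b
typing: ill-typed: argument of type C where A is required
ordered: ✗, fails simple typing
linear: ✗, a type mismatch blocks all five
affine: ✗, the type mismatch rejects it
relevant: ✗, not simply typable
unrestricted: ✗, fails simple typing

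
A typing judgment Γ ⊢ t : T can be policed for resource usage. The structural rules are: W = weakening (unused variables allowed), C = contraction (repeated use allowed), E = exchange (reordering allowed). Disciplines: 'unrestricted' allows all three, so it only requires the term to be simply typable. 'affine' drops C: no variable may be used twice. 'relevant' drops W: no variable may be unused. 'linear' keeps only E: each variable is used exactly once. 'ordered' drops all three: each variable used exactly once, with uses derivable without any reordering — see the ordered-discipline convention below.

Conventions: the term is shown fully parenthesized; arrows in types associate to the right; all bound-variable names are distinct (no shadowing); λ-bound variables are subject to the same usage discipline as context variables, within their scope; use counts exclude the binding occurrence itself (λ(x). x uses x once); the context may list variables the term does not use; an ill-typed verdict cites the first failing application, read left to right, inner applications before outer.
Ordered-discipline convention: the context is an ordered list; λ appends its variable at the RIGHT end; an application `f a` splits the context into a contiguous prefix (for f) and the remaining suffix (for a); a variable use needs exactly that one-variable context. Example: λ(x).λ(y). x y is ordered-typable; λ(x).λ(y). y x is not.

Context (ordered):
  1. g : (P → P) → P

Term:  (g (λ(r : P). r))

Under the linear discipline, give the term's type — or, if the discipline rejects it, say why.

term : P
usage: g: 1×, r (bound): 1×
uses in reading order: g, r
typing: the term checks, with type P
all disciplines: ordered ✓ · linear ✓ · affine ✓ · relevant ✓ · unrestricted ✓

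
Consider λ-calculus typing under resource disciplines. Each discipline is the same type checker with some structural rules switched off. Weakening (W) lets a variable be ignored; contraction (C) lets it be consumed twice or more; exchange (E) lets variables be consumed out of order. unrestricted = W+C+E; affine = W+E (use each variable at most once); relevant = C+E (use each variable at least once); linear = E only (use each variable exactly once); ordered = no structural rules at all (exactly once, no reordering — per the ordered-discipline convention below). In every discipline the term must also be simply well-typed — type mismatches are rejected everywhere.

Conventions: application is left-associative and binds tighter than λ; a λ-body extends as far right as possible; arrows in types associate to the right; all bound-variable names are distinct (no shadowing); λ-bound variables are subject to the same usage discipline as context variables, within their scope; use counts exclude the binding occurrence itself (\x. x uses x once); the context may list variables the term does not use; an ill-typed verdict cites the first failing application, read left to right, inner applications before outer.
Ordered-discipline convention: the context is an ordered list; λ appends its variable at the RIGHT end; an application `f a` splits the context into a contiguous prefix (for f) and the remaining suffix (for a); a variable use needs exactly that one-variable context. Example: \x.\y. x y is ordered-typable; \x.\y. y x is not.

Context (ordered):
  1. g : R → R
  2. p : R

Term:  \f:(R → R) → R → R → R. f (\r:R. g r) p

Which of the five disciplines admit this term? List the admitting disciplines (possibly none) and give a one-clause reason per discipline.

admitted in: linear, affine, relevant, unrestricted
variable uses: g=1, p=1, f (bound)=1, r (bound)=1
order of uses: f, g, r, p
typing: well-typed at ((R → R) → R → R → R) → R → R
ordered ✗ (use order f, g, r, p needs exchange)
linear ✓ (exactly-once usage across g, p, f, r)
affine ✓ (none of g, p, f, r used more than once)
relevant ✓ (none of g, p, f, r goes unused)
unrestricted ✓ (typability at ((R → R) → R → R → R) → R → R is all that's needed)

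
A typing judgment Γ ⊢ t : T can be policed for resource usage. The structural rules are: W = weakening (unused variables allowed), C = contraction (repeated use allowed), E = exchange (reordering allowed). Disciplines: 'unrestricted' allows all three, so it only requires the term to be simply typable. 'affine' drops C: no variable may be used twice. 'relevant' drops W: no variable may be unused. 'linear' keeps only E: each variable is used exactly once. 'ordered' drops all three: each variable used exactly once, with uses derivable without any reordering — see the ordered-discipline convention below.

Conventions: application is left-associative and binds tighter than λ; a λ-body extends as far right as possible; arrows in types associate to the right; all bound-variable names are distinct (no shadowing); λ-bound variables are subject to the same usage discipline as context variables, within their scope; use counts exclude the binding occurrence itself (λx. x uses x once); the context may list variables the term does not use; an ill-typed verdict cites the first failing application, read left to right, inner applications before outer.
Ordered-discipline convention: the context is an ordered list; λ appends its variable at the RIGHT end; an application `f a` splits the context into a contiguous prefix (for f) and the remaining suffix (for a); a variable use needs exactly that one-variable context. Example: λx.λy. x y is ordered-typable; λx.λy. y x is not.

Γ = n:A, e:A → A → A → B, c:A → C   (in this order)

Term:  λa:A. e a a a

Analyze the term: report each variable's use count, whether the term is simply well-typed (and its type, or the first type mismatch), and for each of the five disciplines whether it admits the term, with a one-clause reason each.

counts: n: 0; e: 1; c: 0; a (bound): 3
use order (left to right): e, a, a, a
typing: ✓ — A → B
ordered ✗ (uses contraction: a ×3; n, c left unused)
linear ✗ (uses contraction: a ×3; n, c left unused)
affine ✗ (uses contraction: a ×3)
relevant ✗ (n, c left unused)
unrestricted ✓ (type-checks (A → B) and nothing is barred)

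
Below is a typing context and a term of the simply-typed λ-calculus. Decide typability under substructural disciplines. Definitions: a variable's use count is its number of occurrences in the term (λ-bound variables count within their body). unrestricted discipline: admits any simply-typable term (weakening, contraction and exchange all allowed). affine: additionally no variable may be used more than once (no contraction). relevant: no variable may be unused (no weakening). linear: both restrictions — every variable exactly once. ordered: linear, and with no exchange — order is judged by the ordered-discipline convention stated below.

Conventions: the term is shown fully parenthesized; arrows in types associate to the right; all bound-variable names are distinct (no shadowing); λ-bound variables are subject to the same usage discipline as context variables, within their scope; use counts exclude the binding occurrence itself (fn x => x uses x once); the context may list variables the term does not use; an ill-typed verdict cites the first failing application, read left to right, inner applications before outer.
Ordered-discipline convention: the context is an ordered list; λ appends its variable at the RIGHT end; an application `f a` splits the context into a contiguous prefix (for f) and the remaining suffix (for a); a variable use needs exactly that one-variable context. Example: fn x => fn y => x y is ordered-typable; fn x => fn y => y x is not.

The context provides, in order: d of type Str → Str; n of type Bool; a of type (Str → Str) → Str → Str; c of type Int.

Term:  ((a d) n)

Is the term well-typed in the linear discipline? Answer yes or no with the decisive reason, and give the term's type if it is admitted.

no — the type mismatch rejects it
variable uses: d: 1; n: 1; a: 1; c: 0
order of uses: a, d, n
typing: ill-typed: an application expects Str but receives Bool
across the five disciplines: ordered ✗; linear ✗; affine ✗; relevant ✗; unrestricted ✗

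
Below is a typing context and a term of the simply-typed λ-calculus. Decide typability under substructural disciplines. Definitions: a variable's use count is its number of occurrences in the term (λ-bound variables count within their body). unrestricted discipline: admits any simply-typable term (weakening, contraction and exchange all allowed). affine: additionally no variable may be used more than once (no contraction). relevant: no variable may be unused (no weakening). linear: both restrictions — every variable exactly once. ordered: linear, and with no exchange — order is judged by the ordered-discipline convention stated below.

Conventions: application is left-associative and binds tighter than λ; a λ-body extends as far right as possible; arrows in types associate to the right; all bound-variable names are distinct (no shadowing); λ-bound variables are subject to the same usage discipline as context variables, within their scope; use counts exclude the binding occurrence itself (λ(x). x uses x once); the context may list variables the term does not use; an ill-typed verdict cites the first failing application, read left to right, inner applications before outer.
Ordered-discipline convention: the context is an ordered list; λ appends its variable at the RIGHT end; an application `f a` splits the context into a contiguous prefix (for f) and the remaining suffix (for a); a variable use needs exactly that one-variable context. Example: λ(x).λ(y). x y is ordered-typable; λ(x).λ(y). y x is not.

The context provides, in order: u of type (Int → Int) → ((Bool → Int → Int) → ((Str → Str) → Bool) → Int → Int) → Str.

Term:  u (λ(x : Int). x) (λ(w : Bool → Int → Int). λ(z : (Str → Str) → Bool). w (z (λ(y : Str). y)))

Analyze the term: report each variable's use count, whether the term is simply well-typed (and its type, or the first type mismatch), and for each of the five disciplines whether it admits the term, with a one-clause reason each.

usage: u: 1; x (bound): 1; w (bound): 1; z (bound): 1; y (bound): 1
use order (left to right): u, x, w, z, y
typing: ✓ — Str
ordered: ✓ — one use each (u, x, w, z, y); ordered split holds
linear: ✓ — u, x, w, z, y: one use apiece
affine: ✓ — u, x, w, z, y: no repeats, contraction unneeded
relevant: ✓ — none of u, x, w, z, y goes unused
unrestricted: ✓ — typability at Str is all that's needed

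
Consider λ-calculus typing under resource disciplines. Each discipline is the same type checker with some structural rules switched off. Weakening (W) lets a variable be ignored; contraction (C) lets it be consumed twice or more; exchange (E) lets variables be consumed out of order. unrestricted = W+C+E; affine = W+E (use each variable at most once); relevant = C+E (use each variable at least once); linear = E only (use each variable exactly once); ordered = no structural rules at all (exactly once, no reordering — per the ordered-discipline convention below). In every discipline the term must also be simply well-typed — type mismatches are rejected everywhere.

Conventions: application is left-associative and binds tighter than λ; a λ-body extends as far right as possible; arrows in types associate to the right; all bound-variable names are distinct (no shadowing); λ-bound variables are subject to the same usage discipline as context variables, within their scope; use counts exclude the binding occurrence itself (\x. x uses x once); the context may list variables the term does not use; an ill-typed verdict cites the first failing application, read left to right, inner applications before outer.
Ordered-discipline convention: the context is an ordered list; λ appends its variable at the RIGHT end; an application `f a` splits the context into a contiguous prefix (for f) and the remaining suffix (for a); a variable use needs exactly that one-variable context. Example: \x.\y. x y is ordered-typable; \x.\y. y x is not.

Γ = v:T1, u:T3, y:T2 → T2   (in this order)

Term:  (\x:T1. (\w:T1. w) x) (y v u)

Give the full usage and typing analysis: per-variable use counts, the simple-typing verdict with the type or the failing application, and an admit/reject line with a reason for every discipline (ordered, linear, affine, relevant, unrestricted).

counts: v: 1, u: 1, y: 1, x (bound): 1, w (bound): 1
left-to-right use order: w, x, y, v, u
typing: ill-typed: argument of type T1 where T2 is required
ordered: ✗ — a type mismatch blocks all five
linear: ✗ — the type mismatch rejects it
affine: ✗ — not simply typable
relevant: ✗ — fails simple typing
unrestricted: ✗ — a type mismatch blocks all five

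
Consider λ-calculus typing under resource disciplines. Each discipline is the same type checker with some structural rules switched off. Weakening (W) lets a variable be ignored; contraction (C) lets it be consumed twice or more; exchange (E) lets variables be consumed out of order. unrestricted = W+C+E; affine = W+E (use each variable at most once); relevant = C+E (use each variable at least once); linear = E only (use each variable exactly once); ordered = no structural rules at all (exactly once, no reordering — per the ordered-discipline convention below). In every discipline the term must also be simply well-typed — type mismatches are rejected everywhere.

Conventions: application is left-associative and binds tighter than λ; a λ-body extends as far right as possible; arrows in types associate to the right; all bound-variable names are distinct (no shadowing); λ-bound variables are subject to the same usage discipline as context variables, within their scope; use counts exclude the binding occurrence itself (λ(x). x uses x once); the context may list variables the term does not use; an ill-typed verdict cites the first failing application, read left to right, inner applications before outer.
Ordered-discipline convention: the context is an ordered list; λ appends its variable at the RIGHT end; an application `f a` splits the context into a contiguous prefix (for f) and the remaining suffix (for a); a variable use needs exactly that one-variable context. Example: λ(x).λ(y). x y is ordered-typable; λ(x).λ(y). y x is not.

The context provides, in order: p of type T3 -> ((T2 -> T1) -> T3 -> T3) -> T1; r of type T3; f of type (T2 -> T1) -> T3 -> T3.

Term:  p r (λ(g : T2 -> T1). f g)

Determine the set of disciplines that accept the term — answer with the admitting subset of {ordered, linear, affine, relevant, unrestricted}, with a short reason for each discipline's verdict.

accepted by: ordered, linear, affine, relevant, unrestricted
usage: p: 1; r: 1; f: 1; g (λ-bound): 1
order of uses: p, r, f, g
typing: well-typed — term : T1
ordered ✓ (p, r, f, g: once each, no exchange needed)
linear ✓ (p, r, f, g: one use apiece)
affine ✓ (none of p, r, f, g used more than once)
relevant ✓ (at least one use each (p, r, f, g))
unrestricted ✓ (type-checks (T1) and nothing is barred)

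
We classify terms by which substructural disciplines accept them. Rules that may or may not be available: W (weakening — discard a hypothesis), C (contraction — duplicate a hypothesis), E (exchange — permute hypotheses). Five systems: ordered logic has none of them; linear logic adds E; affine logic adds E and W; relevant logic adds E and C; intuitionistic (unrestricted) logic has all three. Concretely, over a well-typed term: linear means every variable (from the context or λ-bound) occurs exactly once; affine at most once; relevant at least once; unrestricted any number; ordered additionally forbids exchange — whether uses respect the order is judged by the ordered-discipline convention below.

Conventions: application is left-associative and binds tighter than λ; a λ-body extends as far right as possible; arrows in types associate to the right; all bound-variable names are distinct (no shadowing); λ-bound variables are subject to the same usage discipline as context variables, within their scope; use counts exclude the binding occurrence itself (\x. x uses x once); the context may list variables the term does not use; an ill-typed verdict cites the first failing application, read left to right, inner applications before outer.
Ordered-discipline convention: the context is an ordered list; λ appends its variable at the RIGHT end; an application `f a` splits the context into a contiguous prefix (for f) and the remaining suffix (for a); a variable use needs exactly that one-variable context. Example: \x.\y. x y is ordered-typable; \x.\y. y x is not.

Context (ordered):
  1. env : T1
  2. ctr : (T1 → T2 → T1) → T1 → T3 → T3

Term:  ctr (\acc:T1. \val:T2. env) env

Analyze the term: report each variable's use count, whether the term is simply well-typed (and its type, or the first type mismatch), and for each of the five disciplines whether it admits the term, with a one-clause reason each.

usage: env: 2×; ctr: 1×; acc (λ-bound): 0×; val (λ-bound): 0×
use order (left to right): ctr, env, env
typing: well-typed — term : T3 → T3
ordered: ✗, repeated use of env ×2; acc, val left unused
linear: ✗, repeated use of env ×2; acc, val left unused
affine: ✗, repeated use of env ×2
relevant: ✗, acc, val left unused
unrestricted: ✓, typability at T3 → T3 is all that's needed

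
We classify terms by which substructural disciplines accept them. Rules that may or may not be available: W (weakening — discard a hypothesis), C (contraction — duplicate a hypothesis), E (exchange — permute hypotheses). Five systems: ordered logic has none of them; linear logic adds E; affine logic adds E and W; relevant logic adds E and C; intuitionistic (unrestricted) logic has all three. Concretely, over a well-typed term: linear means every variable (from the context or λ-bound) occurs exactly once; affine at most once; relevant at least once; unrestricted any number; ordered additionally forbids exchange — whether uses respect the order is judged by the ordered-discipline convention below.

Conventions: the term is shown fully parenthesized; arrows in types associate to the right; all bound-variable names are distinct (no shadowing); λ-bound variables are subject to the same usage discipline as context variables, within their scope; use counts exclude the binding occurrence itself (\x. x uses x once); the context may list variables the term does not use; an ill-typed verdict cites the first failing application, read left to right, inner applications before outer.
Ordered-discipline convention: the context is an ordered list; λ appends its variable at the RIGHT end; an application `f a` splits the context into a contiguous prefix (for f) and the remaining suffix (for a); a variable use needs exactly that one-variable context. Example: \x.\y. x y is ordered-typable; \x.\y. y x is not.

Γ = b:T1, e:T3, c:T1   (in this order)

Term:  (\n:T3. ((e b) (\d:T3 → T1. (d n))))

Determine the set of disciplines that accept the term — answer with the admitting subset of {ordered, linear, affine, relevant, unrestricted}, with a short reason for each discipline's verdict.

accepted by: none
use counts: b: 1×, e: 1×, c: 0×, n (λ-bound): 1×, d (λ-bound): 1×
use order (left to right): e, b, d, n
typing: ill-typed: non-function type T3 applied to an argument
ordered ✗ (not simply typable)
linear ✗ (fails simple typing)
affine ✗ (a type mismatch blocks all five)
relevant ✗ (the type mismatch rejects it)
unrestricted ✗ (not simply typable)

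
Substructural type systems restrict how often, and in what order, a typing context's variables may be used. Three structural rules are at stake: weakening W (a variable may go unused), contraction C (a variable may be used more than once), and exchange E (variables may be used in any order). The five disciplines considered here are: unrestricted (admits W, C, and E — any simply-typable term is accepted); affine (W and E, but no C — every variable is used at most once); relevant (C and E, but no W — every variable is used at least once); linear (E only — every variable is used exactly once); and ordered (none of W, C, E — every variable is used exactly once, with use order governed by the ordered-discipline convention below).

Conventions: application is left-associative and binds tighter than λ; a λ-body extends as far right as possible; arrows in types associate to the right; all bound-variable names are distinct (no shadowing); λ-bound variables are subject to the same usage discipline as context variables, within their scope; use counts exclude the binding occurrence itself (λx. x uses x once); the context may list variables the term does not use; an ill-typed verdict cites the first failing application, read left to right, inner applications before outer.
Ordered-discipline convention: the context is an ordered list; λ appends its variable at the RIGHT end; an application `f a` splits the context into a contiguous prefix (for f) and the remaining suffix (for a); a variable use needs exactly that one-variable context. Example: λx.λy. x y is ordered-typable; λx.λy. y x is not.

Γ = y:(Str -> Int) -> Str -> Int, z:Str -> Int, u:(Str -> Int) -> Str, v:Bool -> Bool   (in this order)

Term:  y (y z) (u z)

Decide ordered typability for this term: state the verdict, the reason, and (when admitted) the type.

no — uses contraction: y ×2, z ×2; unused: v — weakening required
counts: y: 2×, z: 2×, u: 1×, v: 0×
use order (left to right): y, y, z, u, z
typing: well-typed — term : Int
all disciplines: ordered ✗ · linear ✗ · affine ✗ · relevant ✗ · unrestricted ✓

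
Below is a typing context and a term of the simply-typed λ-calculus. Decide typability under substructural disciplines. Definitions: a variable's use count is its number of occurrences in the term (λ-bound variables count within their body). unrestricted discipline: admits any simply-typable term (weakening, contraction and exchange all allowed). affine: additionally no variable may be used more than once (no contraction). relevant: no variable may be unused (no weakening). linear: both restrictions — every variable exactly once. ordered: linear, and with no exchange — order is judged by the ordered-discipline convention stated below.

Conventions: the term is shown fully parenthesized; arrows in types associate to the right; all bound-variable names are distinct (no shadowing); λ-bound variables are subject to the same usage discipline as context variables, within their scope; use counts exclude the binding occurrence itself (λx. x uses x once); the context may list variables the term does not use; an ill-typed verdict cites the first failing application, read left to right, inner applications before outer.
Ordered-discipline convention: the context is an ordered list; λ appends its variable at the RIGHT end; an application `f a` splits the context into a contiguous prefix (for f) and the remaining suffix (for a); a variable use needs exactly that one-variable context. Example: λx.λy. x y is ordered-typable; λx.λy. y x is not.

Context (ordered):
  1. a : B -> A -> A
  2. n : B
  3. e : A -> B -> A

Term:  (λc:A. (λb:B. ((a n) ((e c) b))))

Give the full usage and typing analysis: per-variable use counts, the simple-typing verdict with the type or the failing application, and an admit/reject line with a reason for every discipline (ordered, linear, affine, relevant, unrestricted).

use counts: a=1, n=1, e=1, c (bound)=1, b (bound)=1
left-to-right use order: a, n, e, c, b
typing: ✓ — A -> B -> A
ordered: ✓ — single-use (a, n, e, c, b), ordered derivation ok
linear: ✓ — single use per variable (a, n, e, c, b)
affine: ✓ — a, n, e, c, b: no repeats, contraction unneeded
relevant: ✓ — a, n, e, c, b: all used, weakening unneeded
unrestricted: ✓ — typability at A -> B -> A is all that's needed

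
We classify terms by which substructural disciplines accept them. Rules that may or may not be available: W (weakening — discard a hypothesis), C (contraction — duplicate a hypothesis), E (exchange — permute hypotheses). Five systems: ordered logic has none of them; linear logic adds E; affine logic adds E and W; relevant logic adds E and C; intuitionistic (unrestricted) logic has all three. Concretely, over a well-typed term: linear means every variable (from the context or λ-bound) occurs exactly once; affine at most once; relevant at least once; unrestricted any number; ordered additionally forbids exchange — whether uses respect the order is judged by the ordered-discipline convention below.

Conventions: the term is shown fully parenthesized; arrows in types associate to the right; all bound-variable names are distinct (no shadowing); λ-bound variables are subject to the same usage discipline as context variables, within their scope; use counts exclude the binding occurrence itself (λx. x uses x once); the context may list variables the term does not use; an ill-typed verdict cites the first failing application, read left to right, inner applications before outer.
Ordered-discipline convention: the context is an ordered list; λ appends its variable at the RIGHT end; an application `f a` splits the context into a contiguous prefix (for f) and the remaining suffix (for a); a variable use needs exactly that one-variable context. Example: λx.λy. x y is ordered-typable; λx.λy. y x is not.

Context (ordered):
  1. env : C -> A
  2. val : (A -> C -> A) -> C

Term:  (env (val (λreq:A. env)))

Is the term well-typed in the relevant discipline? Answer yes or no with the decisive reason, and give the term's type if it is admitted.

no — needs weakening: req unused
usage: env ×2, val ×1, req (λ-bound) ×0
use order (left to right): env, val, env
typing: well-typed — term : A
all disciplines: ordered ✗; linear ✗; affine ✗; relevant ✗; unrestricted ✓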